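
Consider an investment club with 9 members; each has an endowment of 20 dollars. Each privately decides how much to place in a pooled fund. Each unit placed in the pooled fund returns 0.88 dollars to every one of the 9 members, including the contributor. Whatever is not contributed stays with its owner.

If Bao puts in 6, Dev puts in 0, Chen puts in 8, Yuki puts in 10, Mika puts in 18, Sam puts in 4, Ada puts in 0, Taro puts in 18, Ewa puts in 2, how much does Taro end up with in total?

Total contributed: 6 + 0 + 8 + 10 + 18 + 4 + 0 + 18 + 2 = 66.
Each receives 0.88 × 66 = 58.08 from the pooled fund.
Taro keeps 20 − 18 = 2, so Taro's payoff is 2 + 58.08 = 60.08.

60.08 dollars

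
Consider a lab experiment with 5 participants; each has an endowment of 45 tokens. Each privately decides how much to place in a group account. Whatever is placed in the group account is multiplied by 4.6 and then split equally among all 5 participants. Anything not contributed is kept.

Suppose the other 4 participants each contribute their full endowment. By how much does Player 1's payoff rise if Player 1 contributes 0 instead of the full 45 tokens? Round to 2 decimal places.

Switching from a contribution of 45 to 0 lets Player 1 keep an extra 45 tokens, but lowers the group account by 45, which costs Player 1 their own share of that drop: 4.6/5 × 45 = 41.40.
Net gain = 45 − 41.40 = 3.60. The private return per contributed unit (0.9200) is below 1, so free-riding is indeed the best response regardless of what the others do.

3.60 tokens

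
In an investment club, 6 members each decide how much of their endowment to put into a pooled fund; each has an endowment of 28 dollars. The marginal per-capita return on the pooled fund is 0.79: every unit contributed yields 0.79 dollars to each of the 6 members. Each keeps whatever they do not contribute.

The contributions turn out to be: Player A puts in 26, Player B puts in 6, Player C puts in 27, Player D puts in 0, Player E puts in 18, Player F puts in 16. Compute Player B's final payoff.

Total contributed: 26 + 6 + 27 + 0 + 18 + 16 = 93.
Each receives 0.79 × 93 = 73.47 from the pooled fund.
Player B keeps 28 − 6 = 22, so Player B's payoff is 22 + 73.47 = 95.47.

95.47 dollars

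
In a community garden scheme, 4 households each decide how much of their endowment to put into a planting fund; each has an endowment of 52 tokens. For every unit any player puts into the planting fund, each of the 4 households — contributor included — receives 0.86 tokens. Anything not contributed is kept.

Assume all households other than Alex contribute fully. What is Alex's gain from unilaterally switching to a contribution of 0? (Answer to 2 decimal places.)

Switching from a contribution of 52 to 0 lets Alex keep an extra 52 tokens, but lowers the planting fund by 52, which costs Alex their own share of that drop: 0.86 × 52 = 44.72.
Net gain = 52 − 44.72 = 7.28. The private return per contributed unit (0.86) is below 1, so free-riding is indeed the best response regardless of what the others do.

7.28 tokens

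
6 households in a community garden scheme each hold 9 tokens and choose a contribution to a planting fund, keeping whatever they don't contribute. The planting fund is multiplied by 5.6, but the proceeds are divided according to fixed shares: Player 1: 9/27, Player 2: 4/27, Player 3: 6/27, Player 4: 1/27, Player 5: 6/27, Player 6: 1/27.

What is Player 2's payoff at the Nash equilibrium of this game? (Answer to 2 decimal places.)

31.40 tokens

For player j, contributing a unit is worthwhile iff 5.6 × (j's share) ≥ 1, i.e. iff j's share is at least 0.1786.
The shares above 0.1786 belong to Player 1, Player 3 and Player 5, contributing 9 each; the remaining 3 contribute 0. Total contributed: 27.
Player 2 keeps 9 and receives 5.6 × 27 × 4/27 = 22.40 from the planting fund, for a payoff of 31.40.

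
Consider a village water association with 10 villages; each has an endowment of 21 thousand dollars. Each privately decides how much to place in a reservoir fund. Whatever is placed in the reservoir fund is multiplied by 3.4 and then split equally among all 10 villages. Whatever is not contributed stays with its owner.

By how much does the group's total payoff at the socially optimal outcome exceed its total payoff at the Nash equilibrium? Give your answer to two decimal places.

Each contributed unit returns 3.4/10 = 0.3400 to its contributor — below 1 — so contributing 0 is dominant for every player. At the Nash equilibrium everyone keeps their 21, and the group total is 10 × 21 = 210.
Each contributed unit returns 3.400 to the group as a whole (0.3400 to each of 10 players), which exceeds 1, so the social optimum is full contribution: group total = 3.400 × 210 = 714.00.
Efficiency loss = 714.00 − 210 = 504.00.

504.00 thousand dollars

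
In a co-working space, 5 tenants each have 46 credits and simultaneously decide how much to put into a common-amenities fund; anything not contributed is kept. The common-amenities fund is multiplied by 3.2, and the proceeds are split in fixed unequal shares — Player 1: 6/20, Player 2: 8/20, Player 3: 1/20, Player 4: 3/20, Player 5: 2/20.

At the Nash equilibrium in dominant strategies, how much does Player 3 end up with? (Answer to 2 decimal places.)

53.36 credits

Each unit j contributes comes back to j as 3.2 × (j's share), so j prefers to contribute only if that share exceeds 1/3.2 = 0.3125; otherwise keeping the unit dominates.
Only Player 2 (8/20) clears that bar, contributing 46; the remaining 4 contribute 0. Total contributed: 46.
Player 3 keeps 46 and receives 3.2 × 46 × 1/20 = 7.36 from the common-amenities fund, for a payoff of 53.36.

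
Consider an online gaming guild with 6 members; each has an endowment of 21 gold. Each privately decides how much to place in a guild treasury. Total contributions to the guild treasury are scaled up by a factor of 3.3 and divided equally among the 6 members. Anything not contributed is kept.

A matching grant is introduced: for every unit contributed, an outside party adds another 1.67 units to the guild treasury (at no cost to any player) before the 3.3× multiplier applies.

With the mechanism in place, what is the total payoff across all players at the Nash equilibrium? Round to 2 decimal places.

With the mechanism, a contributed unit returns 3.3 × 2.67 / 6 = 1.4685 per unit of net cost to the contributor — now above 1 — so contributing fully is weakly dominant for every player.
At the Nash equilibrium everyone contributes 21. Group total payoff = 3.3 × 2.67 × 126 = 1110.19.

1110.19 gold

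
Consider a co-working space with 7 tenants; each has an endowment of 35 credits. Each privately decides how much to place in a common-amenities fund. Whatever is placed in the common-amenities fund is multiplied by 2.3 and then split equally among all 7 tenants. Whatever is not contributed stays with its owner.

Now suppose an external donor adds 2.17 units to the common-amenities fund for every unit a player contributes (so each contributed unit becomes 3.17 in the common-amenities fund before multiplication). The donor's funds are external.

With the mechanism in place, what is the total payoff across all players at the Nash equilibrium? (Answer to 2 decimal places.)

The effective private return per unit is now 2.3 × 3.17 / 7 = 1.0416 > 1, so every player's dominant strategy flips to full contribution.
So the Nash equilibrium is full contribution by all 7; the group earns 2.3 × 3.17 × 245 = 1786.30.

1786.30 credits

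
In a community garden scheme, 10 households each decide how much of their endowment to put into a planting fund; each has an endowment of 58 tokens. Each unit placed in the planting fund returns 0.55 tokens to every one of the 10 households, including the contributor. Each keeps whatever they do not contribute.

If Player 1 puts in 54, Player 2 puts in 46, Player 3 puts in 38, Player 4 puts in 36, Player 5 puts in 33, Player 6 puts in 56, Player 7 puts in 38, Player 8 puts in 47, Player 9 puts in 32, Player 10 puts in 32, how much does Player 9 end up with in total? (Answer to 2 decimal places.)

252.60 tokens

Total contributed: 54 + 46 + 38 + 36 + 33 + 56 + 38 + 47 + 32 + 32 = 412.
Each receives 0.55 × 412 = 226.60 from the planting fund.
Player 9 keeps 58 − 32 = 26, so Player 9's payoff is 26 + 226.60 = 252.60.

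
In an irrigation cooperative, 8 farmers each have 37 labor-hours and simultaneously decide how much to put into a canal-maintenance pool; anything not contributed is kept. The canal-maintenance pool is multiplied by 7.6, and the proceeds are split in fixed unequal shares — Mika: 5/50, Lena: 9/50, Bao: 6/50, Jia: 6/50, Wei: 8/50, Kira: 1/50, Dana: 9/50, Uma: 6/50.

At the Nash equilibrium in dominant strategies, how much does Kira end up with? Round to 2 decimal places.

53.87 labor-hours

A player with share s gets back 7.6·s per unit contributed, so full contribution is dominant for anyone with s > 1/7.6 = 0.1316 and zero contribution is dominant for anyone below.
Lena, Wei and Dana are above the threshold, contributing 37 each; the remaining 5 contribute 0. Total contributed: 111.
Kira keeps 37 and receives 7.6 × 111 × 1/50 = 16.87 from the canal-maintenance pool, for a payoff of 53.87.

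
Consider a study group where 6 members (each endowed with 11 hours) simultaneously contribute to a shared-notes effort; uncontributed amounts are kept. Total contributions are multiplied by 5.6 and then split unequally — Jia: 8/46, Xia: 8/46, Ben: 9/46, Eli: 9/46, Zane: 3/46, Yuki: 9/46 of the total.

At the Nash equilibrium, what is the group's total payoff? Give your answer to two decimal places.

217.80 hours

For player j, contributing a unit is worthwhile iff 5.6 × (j's share) ≥ 1, i.e. iff j's share is at least 0.1786.
The shares above 0.1786 belong to Ben, Eli and Yuki, contributing 11 each; the remaining 3 contribute 0. Total contributed: 33.
The shared-notes effort pays out 5.6 × 33 = 184.80 in total (split across the unequal shares, but the aggregate is all that matters for the group sum).
The 3 free-riders keep 11 each, adding 33. Group total = 33 + 184.80 = 217.80.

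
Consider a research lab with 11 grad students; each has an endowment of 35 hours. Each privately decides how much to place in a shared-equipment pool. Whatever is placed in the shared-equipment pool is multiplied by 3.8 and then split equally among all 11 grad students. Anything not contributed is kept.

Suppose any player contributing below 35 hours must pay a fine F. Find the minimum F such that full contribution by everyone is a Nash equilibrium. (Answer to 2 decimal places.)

Given the others contribute fully, the best deviation is to contribute 0 (any partial contribution still incurs the fine and gives up units whose private return 0.3455 is below 1).
Deviating from 35 to 0 saves 35 hours but forfeits the deviator's share of the drop in the shared-equipment pool: 3.8/11 × 35 = 12.09.
So the deviation gain is 35 − 12.09 = 22.91, and the fine must be at least 22.91 hours to wipe it out.

22.91 hours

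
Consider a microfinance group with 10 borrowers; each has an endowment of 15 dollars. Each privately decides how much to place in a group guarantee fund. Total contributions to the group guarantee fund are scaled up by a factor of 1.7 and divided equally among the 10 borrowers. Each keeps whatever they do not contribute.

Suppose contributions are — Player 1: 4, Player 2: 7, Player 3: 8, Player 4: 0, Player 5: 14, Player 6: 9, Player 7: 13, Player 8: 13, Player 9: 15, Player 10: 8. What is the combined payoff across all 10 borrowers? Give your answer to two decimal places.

Total contributed: 4 + 7 + 8 + 0 + 14 + 9 + 13 + 13 + 15 + 8 = 91; total kept: 10 × 15 − 91 = 59.
The group guarantee fund pays out 1.7 × 91 = 154.70 in aggregate.
Group total = 59 + 154.70 = 213.70.

213.70 dollars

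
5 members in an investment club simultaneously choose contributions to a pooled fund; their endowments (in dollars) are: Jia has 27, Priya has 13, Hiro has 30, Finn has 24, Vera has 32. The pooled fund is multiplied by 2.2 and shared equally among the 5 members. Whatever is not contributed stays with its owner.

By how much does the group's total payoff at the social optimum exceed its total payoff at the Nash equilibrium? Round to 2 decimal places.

The private return per contributed unit is 2.2/5 = 0.4400 < 1 for every player regardless of endowment, so the Nash equilibrium is zero contribution and the group total is Σ E_j = 27 + 13 + 30 + 24 + 32 = 126.
Each contributed unit returns 2.200 to the group, so the social optimum is full contribution by everyone: group total = 2.200 × 126 = 277.20.
Efficiency loss = (2.200 − 1) × 126 = 151.20.

151.20 dollars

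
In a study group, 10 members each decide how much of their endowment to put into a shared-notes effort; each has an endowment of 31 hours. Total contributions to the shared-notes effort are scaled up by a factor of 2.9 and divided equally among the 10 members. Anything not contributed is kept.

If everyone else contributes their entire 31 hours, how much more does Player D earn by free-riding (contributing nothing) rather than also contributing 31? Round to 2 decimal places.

Switching from a contribution of 31 to 0 lets Player D keep an extra 31 hours, but lowers the shared-notes effort by 31, which costs Player D their own share of that drop: 2.9/10 × 31 = 8.99.
Net gain = 31 − 8.99 = 22.01. The private return per contributed unit (0.2900) is below 1, so free-riding is indeed the best response regardless of what the others do.

22.01 hours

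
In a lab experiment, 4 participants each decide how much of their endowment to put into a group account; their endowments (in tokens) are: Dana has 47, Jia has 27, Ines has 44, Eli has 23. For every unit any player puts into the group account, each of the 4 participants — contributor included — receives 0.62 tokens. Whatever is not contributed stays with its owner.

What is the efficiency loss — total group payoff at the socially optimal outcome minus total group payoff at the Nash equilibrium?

The private return per contributed unit is 0.62 < 1 for everyone, so the Nash equilibrium is zero contribution and the group total is Σ E_j = 47 + 27 + 44 + 23 = 141.
Each contributed unit returns 2.480 to the group, so the social optimum is full contribution by everyone: group total = 2.480 × 141 = 349.68.
Efficiency loss = (2.480 − 1) × 141 = 208.68.

208.68 tokens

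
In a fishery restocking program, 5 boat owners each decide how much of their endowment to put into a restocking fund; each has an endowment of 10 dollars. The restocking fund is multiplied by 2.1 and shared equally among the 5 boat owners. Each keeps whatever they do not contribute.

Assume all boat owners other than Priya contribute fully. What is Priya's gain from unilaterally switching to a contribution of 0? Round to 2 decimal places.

Switching from a contribution of 10 to 0 lets Priya keep an extra 10 dollars, but lowers the restocking fund by 10, which costs Priya their own share of that drop: 2.1/5 × 10 = 4.20.
Net gain = 10 − 4.20 = 5.80. The private return per contributed unit (0.4200) is below 1, so free-riding is indeed the best response regardless of what the others do.

5.80 dollars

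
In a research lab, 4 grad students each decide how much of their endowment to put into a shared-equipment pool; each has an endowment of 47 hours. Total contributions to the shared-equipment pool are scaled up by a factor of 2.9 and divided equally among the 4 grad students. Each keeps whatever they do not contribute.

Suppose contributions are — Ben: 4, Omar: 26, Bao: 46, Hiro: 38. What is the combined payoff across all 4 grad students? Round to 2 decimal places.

404.60 hours

Total contributed: 4 + 26 + 46 + 38 = 114; total kept: 4 × 47 − 114 = 74.
The shared-equipment pool pays out 2.9 × 114 = 330.60 in aggregate.
Group total = 74 + 330.60 = 404.60.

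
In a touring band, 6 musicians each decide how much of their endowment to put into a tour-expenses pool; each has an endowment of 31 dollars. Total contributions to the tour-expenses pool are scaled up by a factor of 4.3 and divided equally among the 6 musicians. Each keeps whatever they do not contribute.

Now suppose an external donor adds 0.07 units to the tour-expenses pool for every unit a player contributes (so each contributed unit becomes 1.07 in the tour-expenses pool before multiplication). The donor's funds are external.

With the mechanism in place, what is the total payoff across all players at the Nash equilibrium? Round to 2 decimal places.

186.00 dollars

With the mechanism, a contributed unit returns 4.3 × 1.07 / 6 = 0.7668 per unit of net cost — still below 1 — so contributing 0 remains dominant for every player.
At the Nash equilibrium no one contributes; group total payoff = 6 × 31 = 186.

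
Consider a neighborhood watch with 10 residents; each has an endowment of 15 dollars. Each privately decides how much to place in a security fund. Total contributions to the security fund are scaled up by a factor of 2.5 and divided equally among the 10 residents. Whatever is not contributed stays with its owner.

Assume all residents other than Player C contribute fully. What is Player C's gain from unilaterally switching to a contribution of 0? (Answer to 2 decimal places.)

11.25 dollars

Switching from a contribution of 15 to 0 lets Player C keep an extra 15 dollars, but lowers the security fund by 15, which costs Player C their own share of that drop: 2.5/10 × 15 = 3.75.
Net gain = 15 − 3.75 = 11.25. The private return per contributed unit (0.2500) is below 1, so free-riding is indeed the best response regardless of what the others do.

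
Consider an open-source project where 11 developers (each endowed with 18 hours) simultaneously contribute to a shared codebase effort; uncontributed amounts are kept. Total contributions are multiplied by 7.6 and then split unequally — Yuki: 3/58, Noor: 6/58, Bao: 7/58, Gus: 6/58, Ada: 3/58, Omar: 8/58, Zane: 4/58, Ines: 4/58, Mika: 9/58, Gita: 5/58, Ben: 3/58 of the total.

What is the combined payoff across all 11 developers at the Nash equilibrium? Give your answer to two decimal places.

435.60 hours

Player j's private return per contributed unit is 7.6 × (j's share). Contributing is weakly dominant for j when that share is at least 1/7.6 = 0.1316, and contributing 0 is dominant otherwise.
The shares above 0.1316 belong to Omar and Mika, contributing 18 each; the remaining 9 contribute 0. Total contributed: 36.
The shared codebase effort pays out 7.6 × 36 = 273.60 in total (split across the unequal shares, but the aggregate is all that matters for the group sum).
The 9 free-riders keep 18 each, adding 162. Group total = 162 + 273.60 = 435.60.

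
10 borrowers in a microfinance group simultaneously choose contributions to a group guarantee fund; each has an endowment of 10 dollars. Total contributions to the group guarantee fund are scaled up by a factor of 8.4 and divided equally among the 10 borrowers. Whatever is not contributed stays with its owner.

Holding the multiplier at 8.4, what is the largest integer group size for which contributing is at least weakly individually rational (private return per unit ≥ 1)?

Private return per unit is 8.4/(group size), which is ≥ 1 whenever the group size is ≤ 8.4.
The largest such integer is 8.

8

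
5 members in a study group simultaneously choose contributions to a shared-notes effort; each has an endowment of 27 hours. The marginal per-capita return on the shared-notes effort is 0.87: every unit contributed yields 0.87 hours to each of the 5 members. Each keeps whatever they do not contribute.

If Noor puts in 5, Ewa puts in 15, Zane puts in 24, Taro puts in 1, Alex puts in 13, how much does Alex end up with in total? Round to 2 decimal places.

Total contributed: 5 + 15 + 24 + 1 + 13 = 58.
Each receives 0.87 × 58 = 50.46 from the shared-notes effort.
Alex keeps 27 − 13 = 14, so Alex's payoff is 14 + 50.46 = 64.46.

64.46 hours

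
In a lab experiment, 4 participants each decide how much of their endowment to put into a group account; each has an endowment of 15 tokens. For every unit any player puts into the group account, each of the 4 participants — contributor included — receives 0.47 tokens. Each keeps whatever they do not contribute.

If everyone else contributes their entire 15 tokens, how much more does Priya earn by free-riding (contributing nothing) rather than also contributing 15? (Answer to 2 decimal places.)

Switching from a contribution of 15 to 0 lets Priya keep an extra 15 tokens, but lowers the group account by 15, which costs Priya their own share of that drop: 0.47 × 15 = 7.05.
Net gain = 15 − 7.05 = 7.95. The private return per contributed unit (0.47) is below 1, so free-riding is indeed the best response regardless of what the others do.

7.95 tokens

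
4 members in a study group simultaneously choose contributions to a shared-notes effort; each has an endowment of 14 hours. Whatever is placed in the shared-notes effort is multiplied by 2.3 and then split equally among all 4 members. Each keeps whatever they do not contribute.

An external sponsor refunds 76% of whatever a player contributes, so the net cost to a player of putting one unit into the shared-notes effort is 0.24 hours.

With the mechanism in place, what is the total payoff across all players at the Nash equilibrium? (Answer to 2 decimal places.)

171.36 hours

The effective private return per unit is now (2.3/4) / 0.24 = 2.3958 > 1, so every player's dominant strategy flips to full contribution.
At the Nash equilibrium everyone contributes 14. Group total payoff = 4 × (14 × 0.76 + 2.3 × 14) = 171.36.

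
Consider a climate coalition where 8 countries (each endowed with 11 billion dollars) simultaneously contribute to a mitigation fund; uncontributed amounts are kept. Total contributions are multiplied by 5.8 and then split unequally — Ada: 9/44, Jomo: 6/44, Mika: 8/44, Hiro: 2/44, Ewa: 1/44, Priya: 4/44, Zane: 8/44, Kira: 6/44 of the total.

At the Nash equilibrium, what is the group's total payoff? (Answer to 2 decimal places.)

Player j's private return per contributed unit is 5.8 × (j's share). Contributing is weakly dominant for j when that share is at least 1/5.8 = 0.1724, and contributing 0 is dominant otherwise.
The shares above 0.1724 belong to Ada, Mika and Zane, contributing 11 each; the remaining 5 contribute 0. Total contributed: 33.
The mitigation fund pays out 5.8 × 33 = 191.40 in total (split across the unequal shares, but the aggregate is all that matters for the group sum).
The 5 free-riders keep 11 each, adding 55. Group total = 55 + 191.40 = 246.40.

246.40 billion dollars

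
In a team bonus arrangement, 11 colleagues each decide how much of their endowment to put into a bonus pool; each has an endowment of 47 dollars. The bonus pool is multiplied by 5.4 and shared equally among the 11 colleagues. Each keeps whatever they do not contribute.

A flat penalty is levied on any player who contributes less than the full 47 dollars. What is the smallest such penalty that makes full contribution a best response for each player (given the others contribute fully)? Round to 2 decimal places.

23.93 dollars

Given the others contribute fully, the best deviation is to contribute 0 (any partial contribution still incurs the fine and gives up units whose private return 0.4909 is below 1).
Deviating from 47 to 0 saves 47 dollars but forfeits the deviator's share of the drop in the bonus pool: 5.4/11 × 47 = 23.07.
So the deviation gain is 47 − 23.07 = 23.93, and the fine must be at least 23.93 dollars to wipe it out.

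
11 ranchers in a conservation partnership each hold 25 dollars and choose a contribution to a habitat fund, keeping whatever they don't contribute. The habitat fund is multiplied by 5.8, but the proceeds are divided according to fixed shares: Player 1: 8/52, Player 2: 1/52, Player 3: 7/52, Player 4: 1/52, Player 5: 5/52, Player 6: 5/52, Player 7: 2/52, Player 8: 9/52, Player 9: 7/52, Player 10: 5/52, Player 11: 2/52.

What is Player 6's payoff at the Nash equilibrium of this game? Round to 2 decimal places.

A player with share s gets back 5.8·s per unit contributed, so full contribution is dominant for anyone with s > 1/5.8 = 0.1724 and zero contribution is dominant for anyone below.
Player 8 alone (share 9/52) is above the threshold, contributing 25; the remaining 10 contribute 0. Total contributed: 25.
Player 6 keeps 25 and receives 5.8 × 25 × 5/52 = 13.94 from the habitat fund, for a payoff of 38.94.

38.94 dollars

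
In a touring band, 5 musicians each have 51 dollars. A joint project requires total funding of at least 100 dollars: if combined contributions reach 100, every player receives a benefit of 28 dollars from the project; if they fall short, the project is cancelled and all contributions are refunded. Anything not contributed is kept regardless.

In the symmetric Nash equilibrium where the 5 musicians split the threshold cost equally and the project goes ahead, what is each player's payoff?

59 dollars

Equal share of the threshold: 100/5 = 20.
At this profile no one gains by cutting their contribution: any cut drops the total below 100, the project is cancelled, contributions are refunded, and the deviator ends with 51, which is less than 51 − 20 + 28 = 59. Contributing more than 20 just wastes the excess. So contributing exactly 20 is a best response.
Each player's payoff: 51 − 20 + 28 = 59.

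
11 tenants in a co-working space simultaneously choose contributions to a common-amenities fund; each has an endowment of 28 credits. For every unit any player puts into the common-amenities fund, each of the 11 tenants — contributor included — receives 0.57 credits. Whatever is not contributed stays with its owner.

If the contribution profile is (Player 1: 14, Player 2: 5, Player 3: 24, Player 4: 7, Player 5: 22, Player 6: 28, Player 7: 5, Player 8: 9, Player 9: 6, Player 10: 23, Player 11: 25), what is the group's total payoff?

Total contributed: 14 + 5 + 24 + 7 + 22 + 28 + 5 + 9 + 6 + 23 + 25 = 168; total kept: 11 × 28 − 168 = 140.
The common-amenities fund pays out 0.57 × 11 × 168 = 1053.36 in aggregate.
Group total = 140 + 1053.36 = 1193.36.

1193.36 credits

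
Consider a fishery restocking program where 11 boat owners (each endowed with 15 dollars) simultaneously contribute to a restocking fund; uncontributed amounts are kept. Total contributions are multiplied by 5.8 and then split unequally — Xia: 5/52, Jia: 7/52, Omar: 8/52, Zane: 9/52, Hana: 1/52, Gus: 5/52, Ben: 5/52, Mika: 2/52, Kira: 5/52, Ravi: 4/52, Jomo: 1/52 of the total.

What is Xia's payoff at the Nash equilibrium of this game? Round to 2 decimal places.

23.37 dollars

Player j's private return per contributed unit is 5.8 × (j's share). Contributing is weakly dominant for j when that share is at least 1/5.8 = 0.1724, and contributing 0 is dominant otherwise.
Only Zane (9/52) clears that bar, contributing 15; the remaining 10 contribute 0. Total contributed: 15.
Xia keeps 15 and receives 5.8 × 15 × 5/52 = 8.37 from the restocking fund, for a payoff of 23.37.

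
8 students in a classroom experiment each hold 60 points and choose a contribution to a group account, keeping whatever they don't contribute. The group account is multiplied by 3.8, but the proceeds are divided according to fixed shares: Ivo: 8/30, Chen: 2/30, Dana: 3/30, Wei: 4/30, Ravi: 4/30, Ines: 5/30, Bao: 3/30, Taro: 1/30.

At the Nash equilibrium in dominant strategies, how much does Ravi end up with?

A player with share s gets back 3.8·s per unit contributed, so full contribution is dominant for anyone with s > 1/3.8 = 0.2632 and zero contribution is dominant for anyone below.
Ivo alone (share 8/30) is above the threshold, contributing 60; the remaining 7 contribute 0. Total contributed: 60.
Ravi keeps 60 and receives 3.8 × 60 × 4/30 = 30.40 from the group account, for a payoff of 90.40.

90.40 points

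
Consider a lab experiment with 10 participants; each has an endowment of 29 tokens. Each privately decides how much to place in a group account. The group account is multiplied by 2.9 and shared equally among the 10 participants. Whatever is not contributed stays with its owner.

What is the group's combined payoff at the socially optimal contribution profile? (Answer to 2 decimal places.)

Each contributed unit returns 2.900 to the group as a whole (0.2900 to each of 10 players), which exceeds 1, so the social optimum is full contribution: group total = 2.900 × 290 = 841.00.

841.00 tokens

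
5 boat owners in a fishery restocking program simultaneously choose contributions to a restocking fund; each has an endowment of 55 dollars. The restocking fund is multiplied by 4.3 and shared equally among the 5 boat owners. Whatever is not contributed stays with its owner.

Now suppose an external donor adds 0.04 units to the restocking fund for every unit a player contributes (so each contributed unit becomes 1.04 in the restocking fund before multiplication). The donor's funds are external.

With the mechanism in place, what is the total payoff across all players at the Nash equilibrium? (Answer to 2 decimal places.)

275.00 dollars

Even with the mechanism, each unit contributed returns only 4.3 × 1.04 / 5 = 0.8944 per unit of net cost, so contributing nothing is still dominant.
Everyone keeps their endowment and the group total is 5 × 55 = 275.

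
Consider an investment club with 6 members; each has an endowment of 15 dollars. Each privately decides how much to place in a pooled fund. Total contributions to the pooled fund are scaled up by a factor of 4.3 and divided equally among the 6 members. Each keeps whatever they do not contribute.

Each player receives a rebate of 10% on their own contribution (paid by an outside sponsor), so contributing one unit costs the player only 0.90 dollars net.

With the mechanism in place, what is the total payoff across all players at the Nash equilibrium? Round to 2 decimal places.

With the mechanism, a contributed unit returns (4.3/6) / 0.90 = 0.7963 per unit of net cost — still below 1 — so contributing 0 remains dominant for every player.
At the Nash equilibrium no one contributes; group total payoff = 6 × 15 = 90.

90.00 dollars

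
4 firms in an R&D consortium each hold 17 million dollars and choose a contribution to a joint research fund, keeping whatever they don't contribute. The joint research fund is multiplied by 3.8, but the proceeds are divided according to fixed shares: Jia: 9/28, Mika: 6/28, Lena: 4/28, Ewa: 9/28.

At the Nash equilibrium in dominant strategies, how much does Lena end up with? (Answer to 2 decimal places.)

35.46 million dollars

A player with share s gets back 3.8·s per unit contributed, so full contribution is dominant for anyone with s > 1/3.8 = 0.2632 and zero contribution is dominant for anyone below.
Jia and Ewa clear that bar, contributing 17 each; the remaining 2 contribute 0. Total contributed: 34.
Lena keeps 17 and receives 3.8 × 34 × 4/28 = 18.46 from the joint research fund, for a payoff of 35.46.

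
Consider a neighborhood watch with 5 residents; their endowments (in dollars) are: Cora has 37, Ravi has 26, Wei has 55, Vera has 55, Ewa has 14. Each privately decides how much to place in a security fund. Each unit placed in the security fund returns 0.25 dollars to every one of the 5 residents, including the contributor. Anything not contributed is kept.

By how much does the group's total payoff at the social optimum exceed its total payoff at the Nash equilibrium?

46.75 dollars

The private return per contributed unit is 0.25 < 1 for everyone, so the Nash equilibrium is zero contribution and the group total is Σ E_j = 37 + 26 + 55 + 55 + 14 = 187.
Each contributed unit returns 1.250 to the group, so the social optimum is full contribution by everyone: group total = 1.250 × 187 = 233.75.
Efficiency loss = (1.250 − 1) × 187 = 46.75.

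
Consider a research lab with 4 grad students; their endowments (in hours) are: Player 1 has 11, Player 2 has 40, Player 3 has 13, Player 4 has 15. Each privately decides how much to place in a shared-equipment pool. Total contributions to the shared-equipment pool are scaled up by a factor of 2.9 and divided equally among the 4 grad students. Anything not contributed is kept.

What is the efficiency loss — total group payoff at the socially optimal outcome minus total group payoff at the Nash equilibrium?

150.10 hours

The private return per contributed unit is 2.9/4 = 0.7250 < 1 for every player regardless of endowment, so the Nash equilibrium is zero contribution and the group total is Σ E_j = 11 + 40 + 13 + 15 = 79.
Each contributed unit returns 2.900 to the group, so the social optimum is full contribution by everyone: group total = 2.900 × 79 = 229.10.
Efficiency loss = (2.900 − 1) × 79 = 150.10.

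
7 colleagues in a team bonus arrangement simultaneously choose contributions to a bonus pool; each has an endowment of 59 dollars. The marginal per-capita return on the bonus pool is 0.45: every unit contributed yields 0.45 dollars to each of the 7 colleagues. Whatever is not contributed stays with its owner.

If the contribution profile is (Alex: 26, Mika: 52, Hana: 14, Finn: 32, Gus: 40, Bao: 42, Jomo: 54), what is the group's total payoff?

972.00 dollars

Total contributed: 26 + 52 + 14 + 32 + 40 + 42 + 54 = 260; total kept: 7 × 59 − 260 = 153.
The bonus pool pays out 0.45 × 7 × 260 = 819.00 in aggregate.
Group total = 153 + 819.00 = 972.00.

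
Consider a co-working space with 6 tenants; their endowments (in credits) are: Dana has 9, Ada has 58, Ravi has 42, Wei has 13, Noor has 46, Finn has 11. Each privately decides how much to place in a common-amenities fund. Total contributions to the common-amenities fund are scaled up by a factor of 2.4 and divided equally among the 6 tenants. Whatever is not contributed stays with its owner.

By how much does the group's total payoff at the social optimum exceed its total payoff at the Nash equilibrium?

250.60 credits

The private return per contributed unit is 2.4/6 = 0.4000 < 1 for every player regardless of endowment, so the Nash equilibrium is zero contribution and the group total is Σ E_j = 9 + 58 + 42 + 13 + 46 + 11 = 179.
Each contributed unit returns 2.400 to the group, so the social optimum is full contribution by everyone: group total = 2.400 × 179 = 429.60.
Efficiency loss = (2.400 − 1) × 179 = 250.60.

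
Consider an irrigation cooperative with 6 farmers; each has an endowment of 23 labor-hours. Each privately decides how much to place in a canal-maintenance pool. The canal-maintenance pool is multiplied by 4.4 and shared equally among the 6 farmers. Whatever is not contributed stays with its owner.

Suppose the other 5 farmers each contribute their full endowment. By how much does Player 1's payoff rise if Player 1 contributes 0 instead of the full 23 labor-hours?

Switching from a contribution of 23 to 0 lets Player 1 keep an extra 23 labor-hours, but lowers the canal-maintenance pool by 23, which costs Player 1 their own share of that drop: 4.4/6 × 23 = 16.87.
Net gain = 23 − 16.87 = 6.13. The private return per contributed unit (0.7333) is below 1, so free-riding is indeed the best response regardless of what the others do.

6.13 labor-hours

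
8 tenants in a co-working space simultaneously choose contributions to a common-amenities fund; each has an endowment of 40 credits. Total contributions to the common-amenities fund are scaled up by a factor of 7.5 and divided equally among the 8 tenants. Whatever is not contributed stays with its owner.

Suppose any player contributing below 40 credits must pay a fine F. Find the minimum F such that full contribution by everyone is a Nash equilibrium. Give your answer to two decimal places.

Given the others contribute fully, the best deviation is to contribute 0 (any partial contribution still incurs the fine and gives up units whose private return 0.9375 is below 1).
Deviating from 40 to 0 saves 40 credits but forfeits the deviator's share of the drop in the common-amenities fund: 7.5/8 × 40 = 37.50.
So the deviation gain is 40 − 37.50 = 2.50, and the fine must be at least 2.50 credits to wipe it out.

2.50 credits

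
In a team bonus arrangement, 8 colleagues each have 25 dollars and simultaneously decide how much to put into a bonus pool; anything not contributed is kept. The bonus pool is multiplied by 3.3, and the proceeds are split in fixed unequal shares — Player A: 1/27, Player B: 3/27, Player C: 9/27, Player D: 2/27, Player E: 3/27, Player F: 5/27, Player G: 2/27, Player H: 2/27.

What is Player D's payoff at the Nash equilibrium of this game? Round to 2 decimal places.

31.11 dollars

A player with share s gets back 3.3·s per unit contributed, so full contribution is dominant for anyone with s > 1/3.3 = 0.3030 and zero contribution is dominant for anyone below.
Only Player C (9/27) clears that bar, contributing 25; the remaining 7 contribute 0. Total contributed: 25.
Player D keeps 25 and receives 3.3 × 25 × 2/27 = 6.11 from the bonus pool, for a payoff of 31.11.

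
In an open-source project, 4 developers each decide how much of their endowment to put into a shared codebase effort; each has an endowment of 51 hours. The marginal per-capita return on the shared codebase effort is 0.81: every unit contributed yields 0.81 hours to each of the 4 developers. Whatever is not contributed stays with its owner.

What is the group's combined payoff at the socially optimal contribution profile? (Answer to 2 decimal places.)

Each contributed unit returns 3.240 to the group as a whole (0.81 to each of 4 players), which exceeds 1, so the social optimum is full contribution: group total = 3.240 × 204 = 660.96.

660.96 hours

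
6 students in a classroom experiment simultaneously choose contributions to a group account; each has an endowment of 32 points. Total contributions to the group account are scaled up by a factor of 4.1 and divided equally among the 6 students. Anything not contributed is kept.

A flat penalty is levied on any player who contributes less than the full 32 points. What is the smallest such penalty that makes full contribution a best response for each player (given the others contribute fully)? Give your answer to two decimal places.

Given the others contribute fully, the best deviation is to contribute 0 (any partial contribution still incurs the fine and gives up units whose private return 0.6833 is below 1).
Deviating from 32 to 0 saves 32 points but forfeits the deviator's share of the drop in the group account: 4.1/6 × 32 = 21.87.
So the deviation gain is 32 − 21.87 = 10.13, and the fine must be at least 10.13 points to wipe it out.

10.13 points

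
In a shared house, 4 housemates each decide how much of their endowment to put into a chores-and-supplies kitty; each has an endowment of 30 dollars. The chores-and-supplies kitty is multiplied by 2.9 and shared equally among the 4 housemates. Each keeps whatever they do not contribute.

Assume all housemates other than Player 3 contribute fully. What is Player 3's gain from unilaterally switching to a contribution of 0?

Switching from a contribution of 30 to 0 lets Player 3 keep an extra 30 dollars, but lowers the chores-and-supplies kitty by 30, which costs Player 3 their own share of that drop: 2.9/4 × 30 = 21.75.
Net gain = 30 − 21.75 = 8.25. The private return per contributed unit (0.7250) is below 1, so free-riding is indeed the best response regardless of what the others do.

8.25 dollars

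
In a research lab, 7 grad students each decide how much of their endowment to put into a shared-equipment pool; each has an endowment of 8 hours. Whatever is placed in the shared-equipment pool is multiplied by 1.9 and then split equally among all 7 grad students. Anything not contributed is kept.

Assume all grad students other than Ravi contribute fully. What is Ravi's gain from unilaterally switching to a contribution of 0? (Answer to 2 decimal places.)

Switching from a contribution of 8 to 0 lets Ravi keep an extra 8 hours, but lowers the shared-equipment pool by 8, which costs Ravi their own share of that drop: 1.9/7 × 8 = 2.17.
Net gain = 8 − 2.17 = 5.83. The private return per contributed unit (0.2714) is below 1, so free-riding is indeed the best response regardless of what the others do.

5.83 hours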